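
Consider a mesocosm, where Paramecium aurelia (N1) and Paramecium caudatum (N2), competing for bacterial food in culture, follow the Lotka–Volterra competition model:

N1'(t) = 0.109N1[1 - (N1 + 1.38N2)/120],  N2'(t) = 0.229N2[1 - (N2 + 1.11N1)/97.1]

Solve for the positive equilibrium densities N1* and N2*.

N1* ≈ 26.3, N2* ≈ 67.9

Setting both brackets to zero gives the nullclines N1 + 1.38N2 = 120 and 1.11N1 + N2 = 97.1.
Substituting N2 = 97.1 - 1.11N1 into the first: N1(1 - 1.38·1.11) = 120 - 1.38·97.1.
So N1* = -14/-0.532 = 26.3, and then N2* = 97.1 - 1.11·26.3 = 67.9.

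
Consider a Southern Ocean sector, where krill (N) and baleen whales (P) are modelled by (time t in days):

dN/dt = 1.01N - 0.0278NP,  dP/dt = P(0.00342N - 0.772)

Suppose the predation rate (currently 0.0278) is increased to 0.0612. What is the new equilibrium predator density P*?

At the interior fixed point, setting dN/dt = 0 with N > 0 fixes P* = (prey growth rate)/(NP coefficient) — independent of the other coefficients.
With the change, P* = 1.01/0.0612 = 16.5; it falls from 36.3.

P* ≈ 16.5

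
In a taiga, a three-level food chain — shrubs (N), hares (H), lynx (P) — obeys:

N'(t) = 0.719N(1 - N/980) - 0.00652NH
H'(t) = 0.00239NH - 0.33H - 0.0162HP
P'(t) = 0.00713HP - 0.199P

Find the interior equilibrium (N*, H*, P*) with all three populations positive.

From dP/dt = 0: 0.00713H* = 0.199, so H* = 27.9.
From dN/dt = 0: 0.719(1 - N*/980) = 0.00652·27.9, giving N* = 980·(1 - 0.253) = 732.
From dH/dt = 0: 0.00239·732 - 0.33 = 0.0162P*, so P* = 1.42/0.0162 = 87.6.

N* ≈ 732, H* ≈ 27.9, P* ≈ 87.6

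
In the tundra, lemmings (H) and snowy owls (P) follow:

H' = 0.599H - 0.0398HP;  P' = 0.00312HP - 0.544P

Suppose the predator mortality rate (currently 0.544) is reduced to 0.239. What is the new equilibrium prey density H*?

At the interior fixed point, setting dP/dt = 0 with P > 0 fixes H* = (predator death rate)/(HP coefficient) — independent of the other coefficients.
With the change, H* = 0.239/0.00312 = 76.6; it falls from 174.

H* ≈ 76.6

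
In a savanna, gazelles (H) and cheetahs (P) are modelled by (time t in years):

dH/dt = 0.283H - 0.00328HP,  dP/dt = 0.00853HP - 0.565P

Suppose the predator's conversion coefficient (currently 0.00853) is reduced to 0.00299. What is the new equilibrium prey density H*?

H* ≈ 189

At the interior fixed point, setting dP/dt = 0 with P > 0 fixes H* = (predator death rate)/(HP coefficient) — independent of the other coefficients.
With the change, H* = 0.565/0.00299 = 189; it rises from 66.2.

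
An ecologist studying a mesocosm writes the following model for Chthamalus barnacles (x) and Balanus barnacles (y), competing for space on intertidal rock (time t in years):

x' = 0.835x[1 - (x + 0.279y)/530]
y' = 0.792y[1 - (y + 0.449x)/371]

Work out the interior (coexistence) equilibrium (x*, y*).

Setting both brackets to zero gives the nullclines x + 0.279y = 530 and 0.449x + y = 371.
Substituting y = 371 - 0.449x into the first: x(1 - 0.279·0.449) = 530 - 0.279·371.
So x* = 426/0.875 = 488, and then y* = 371 - 0.449·488 = 152.

x* ≈ 488, y* ≈ 152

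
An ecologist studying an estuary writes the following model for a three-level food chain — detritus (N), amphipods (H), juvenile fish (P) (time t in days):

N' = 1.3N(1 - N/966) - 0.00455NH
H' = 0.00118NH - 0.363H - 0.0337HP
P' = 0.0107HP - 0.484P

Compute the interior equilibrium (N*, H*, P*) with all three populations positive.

From dP/dt = 0: 0.0107H* = 0.484, so H* = 45.2.
From dN/dt = 0: 1.3(1 - N*/966) = 0.00455·45.2, giving N* = 966·(1 - 0.158) = 813.
From dH/dt = 0: 0.00118·813 - 0.363 = 0.0337P*, so P* = 0.596/0.0337 = 17.7.

N* ≈ 813, H* ≈ 45.2, P* ≈ 17.7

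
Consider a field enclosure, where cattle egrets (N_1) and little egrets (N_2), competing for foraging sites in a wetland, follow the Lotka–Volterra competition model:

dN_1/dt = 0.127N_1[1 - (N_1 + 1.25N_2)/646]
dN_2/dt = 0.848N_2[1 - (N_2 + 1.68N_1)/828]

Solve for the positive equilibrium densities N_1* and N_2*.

N_1* ≈ 354, N_2* ≈ 234

Setting both brackets to zero gives the nullclines N_1 + 1.25N_2 = 646 and 1.68N_1 + N_2 = 828.
Substituting N_2 = 828 - 1.68N_1 into the first: N_1(1 - 1.25·1.68) = 646 - 1.25·828.
So N_1* = -389/-1.1 = 354, and then N_2* = 828 - 1.68·354 = 234.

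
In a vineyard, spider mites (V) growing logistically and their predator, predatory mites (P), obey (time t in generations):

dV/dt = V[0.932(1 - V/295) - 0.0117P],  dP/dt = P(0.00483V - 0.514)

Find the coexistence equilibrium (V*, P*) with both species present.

From dP/dt = 0 with P > 0: 0.00483V* = 0.514, so V* = 106.
Substitute into dV/dt = 0: 0.932(1 - 106/295) = 0.0117P*.
The bracket is 0.639, giving P* = 0.596/0.0117 = 50.9.

V* ≈ 106, P* ≈ 50.9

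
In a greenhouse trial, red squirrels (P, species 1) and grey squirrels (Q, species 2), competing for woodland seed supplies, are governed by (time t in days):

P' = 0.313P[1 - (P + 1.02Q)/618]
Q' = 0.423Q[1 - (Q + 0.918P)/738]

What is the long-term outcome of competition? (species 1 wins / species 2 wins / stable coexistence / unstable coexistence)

Compare the nullcline intercepts: K1/α12 = 618/1.02 = 606 < K2 = 738; K2/α21 = 738/0.918 = 804 > K1 = 618.
Since the inequalities point opposite ways, species 2 can invade but species 1 cannot.

species 2 excludes species 1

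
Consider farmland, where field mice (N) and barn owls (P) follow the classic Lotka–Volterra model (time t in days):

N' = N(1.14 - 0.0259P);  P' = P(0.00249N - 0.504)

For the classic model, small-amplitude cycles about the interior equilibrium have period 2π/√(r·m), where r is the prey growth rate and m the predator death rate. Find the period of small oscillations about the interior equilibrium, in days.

Here r = 1.14 and m = 0.504, so r·m = 0.575.
ω = √0.575 = 0.758 per day, hence T = 2π/ω ≈ 8.29 days.

T ≈ 8.29 days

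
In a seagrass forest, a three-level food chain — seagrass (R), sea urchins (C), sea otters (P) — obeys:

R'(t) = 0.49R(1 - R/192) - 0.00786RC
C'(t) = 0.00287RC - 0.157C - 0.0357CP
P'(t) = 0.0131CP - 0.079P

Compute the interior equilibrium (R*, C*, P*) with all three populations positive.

R* ≈ 173, C* ≈ 6.03, P* ≈ 9.54

From dP/dt = 0: 0.0131C* = 0.079, so C* = 6.03.
From dR/dt = 0: 0.49(1 - R*/192) = 0.00786·6.03, giving R* = 192·(1 - 0.0967) = 173.
From dC/dt = 0: 0.00287·173 - 0.157 = 0.0357P*, so P* = 0.341/0.0357 = 9.54.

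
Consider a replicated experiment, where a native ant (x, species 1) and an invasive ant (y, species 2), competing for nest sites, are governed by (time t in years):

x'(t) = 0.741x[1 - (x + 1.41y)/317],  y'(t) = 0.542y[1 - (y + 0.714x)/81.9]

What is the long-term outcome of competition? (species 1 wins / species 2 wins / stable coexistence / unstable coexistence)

species 1 excludes species 2

Compare the nullcline intercepts: K1/α12 = 317/1.41 = 225 > K2 = 81.9; K2/α21 = 81.9/0.714 = 115 < K1 = 317.
Since the inequalities point opposite ways, species 1 can invade but species 2 cannot.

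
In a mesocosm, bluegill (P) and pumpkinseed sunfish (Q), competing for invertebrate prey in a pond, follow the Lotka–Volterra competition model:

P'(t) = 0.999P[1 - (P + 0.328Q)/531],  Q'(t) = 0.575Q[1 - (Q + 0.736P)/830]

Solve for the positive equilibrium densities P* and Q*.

Setting both brackets to zero gives the nullclines P + 0.328Q = 531 and 0.736P + Q = 830.
Substituting Q = 830 - 0.736P into the first: P(1 - 0.328·0.736) = 531 - 0.328·830.
So P* = 259/0.759 = 341, and then Q* = 830 - 0.736·341 = 579.

P* ≈ 341, Q* ≈ 579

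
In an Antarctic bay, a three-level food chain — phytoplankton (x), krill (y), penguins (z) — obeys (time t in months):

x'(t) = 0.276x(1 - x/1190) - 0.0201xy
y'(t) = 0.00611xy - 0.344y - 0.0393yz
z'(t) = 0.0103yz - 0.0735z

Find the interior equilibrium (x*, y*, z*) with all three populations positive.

x* ≈ 572, y* ≈ 7.14, z* ≈ 80.1

From dz/dt = 0: 0.0103y* = 0.0735, so y* = 7.14.
From dx/dt = 0: 0.276(1 - x*/1190) = 0.0201·7.14, giving x* = 1190·(1 - 0.52) = 572.
From dy/dt = 0: 0.00611·572 - 0.344 = 0.0393z*, so z* = 3.15/0.0393 = 80.1.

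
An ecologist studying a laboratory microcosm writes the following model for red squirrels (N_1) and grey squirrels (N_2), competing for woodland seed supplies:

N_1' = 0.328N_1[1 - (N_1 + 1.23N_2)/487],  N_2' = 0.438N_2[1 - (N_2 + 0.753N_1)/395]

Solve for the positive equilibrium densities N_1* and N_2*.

N_1* ≈ 15.6, N_2* ≈ 383

Setting both brackets to zero gives the nullclines N_1 + 1.23N_2 = 487 and 0.753N_1 + N_2 = 395.
Substituting N_2 = 395 - 0.753N_1 into the first: N_1(1 - 1.23·0.753) = 487 - 1.23·395.
So N_1* = 1.15/0.0738 = 15.6, and then N_2* = 395 - 0.753·15.6 = 383.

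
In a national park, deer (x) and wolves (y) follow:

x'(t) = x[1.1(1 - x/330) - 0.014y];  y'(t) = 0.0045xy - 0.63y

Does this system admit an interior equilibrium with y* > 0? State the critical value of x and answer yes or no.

The predator equation gives dy/dt > 0 only when x > 0.63/0.0045 = 140.
Without the predator, x → K = 330. Since 330 > 140, the predator can invade and persist.

Threshold x = 140; K > 140, so yes, the predator persists.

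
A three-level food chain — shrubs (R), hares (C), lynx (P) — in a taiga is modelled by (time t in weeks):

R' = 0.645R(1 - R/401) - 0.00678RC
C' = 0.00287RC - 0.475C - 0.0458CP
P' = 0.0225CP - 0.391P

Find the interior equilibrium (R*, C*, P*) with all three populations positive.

From dP/dt = 0: 0.0225C* = 0.391, so C* = 17.4.
From dR/dt = 0: 0.645(1 - R*/401) = 0.00678·17.4, giving R* = 401·(1 - 0.183) = 328.
From dC/dt = 0: 0.00287·328 - 0.475 = 0.0458P*, so P* = 0.466/0.0458 = 10.2.

R* ≈ 328, C* ≈ 17.4, P* ≈ 10.2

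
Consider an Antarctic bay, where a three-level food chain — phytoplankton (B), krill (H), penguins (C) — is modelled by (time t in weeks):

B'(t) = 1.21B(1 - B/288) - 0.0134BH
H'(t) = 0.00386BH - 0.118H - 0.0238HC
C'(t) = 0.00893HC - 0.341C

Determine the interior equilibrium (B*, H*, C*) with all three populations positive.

B* ≈ 166, H* ≈ 38.2, C* ≈ 22

From dC/dt = 0: 0.00893H* = 0.341, so H* = 38.2.
From dB/dt = 0: 1.21(1 - B*/288) = 0.0134·38.2, giving B* = 288·(1 - 0.423) = 166.
From dH/dt = 0: 0.00386·166 - 0.118 = 0.0238C*, so C* = 0.524/0.0238 = 22.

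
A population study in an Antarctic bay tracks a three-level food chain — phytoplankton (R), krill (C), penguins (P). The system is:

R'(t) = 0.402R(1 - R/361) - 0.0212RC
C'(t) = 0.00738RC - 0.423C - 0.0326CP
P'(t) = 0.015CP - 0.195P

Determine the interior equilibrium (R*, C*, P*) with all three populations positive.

R* ≈ 114, C* ≈ 13, P* ≈ 12.7

From dP/dt = 0: 0.015C* = 0.195, so C* = 13.
From dR/dt = 0: 0.402(1 - R*/361) = 0.0212·13, giving R* = 361·(1 - 0.686) = 114.
From dC/dt = 0: 0.00738·114 - 0.423 = 0.0326P*, so P* = 0.415/0.0326 = 12.7.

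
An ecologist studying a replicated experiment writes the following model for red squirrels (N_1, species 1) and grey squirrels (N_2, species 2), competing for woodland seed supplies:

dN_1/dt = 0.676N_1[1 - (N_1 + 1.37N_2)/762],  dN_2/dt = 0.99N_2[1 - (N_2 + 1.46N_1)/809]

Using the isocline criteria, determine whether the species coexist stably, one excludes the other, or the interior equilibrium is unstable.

unstable coexistence (outcome depends on initial conditions)

Compare the nullcline intercepts: K1/α12 = 762/1.37 = 556 < K2 = 809; K2/α21 = 809/1.46 = 554 < K1 = 762.
Since both are reversed, neither can invade when rare; the interior point is a saddle.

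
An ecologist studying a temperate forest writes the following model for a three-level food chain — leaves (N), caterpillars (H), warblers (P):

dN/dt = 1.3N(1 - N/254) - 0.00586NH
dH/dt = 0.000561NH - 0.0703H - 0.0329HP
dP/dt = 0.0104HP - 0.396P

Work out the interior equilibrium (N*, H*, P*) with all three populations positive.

N* ≈ 210, H* ≈ 38.1, P* ≈ 1.45

From dP/dt = 0: 0.0104H* = 0.396, so H* = 38.1.
From dN/dt = 0: 1.3(1 - N*/254) = 0.00586·38.1, giving N* = 254·(1 - 0.172) = 210.
From dH/dt = 0: 0.000561·210 - 0.0703 = 0.0329P*, so P* = 0.0477/0.0329 = 1.45.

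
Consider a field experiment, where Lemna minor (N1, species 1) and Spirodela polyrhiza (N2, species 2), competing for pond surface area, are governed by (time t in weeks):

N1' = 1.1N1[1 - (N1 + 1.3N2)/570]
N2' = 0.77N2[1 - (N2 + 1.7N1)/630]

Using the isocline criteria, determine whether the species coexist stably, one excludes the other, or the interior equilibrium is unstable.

unstable coexistence (outcome depends on initial conditions)

Compare the nullcline intercepts: K1/α12 = 570/1.3 = 438 < K2 = 630; K2/α21 = 630/1.7 = 371 < K1 = 570.
Since both are reversed, neither can invade when rare; the interior point is a saddle.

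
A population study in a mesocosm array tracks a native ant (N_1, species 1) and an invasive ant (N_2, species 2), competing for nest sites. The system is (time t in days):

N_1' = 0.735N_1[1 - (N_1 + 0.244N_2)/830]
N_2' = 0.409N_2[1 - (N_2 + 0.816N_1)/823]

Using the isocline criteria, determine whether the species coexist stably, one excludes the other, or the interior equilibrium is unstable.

stable coexistence

Compare the nullcline intercepts: K1/α12 = 830/0.244 = 3400 > K2 = 823; K2/α21 = 823/0.816 = 1010 > K1 = 830.
Since both inequalities hold, each species can invade when rare, so the interior equilibrium is stable.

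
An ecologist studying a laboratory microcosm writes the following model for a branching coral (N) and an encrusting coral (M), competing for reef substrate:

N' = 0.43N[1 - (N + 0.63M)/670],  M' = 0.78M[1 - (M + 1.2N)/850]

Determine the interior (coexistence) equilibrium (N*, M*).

N* ≈ 551, M* ≈ 189

Setting both brackets to zero gives the nullclines N + 0.63M = 670 and 1.2N + M = 850.
Substituting M = 850 - 1.2N into the first: N(1 - 0.63·1.2) = 670 - 0.63·850.
So N* = 134/0.244 = 551, and then M* = 850 - 1.2·551 = 189.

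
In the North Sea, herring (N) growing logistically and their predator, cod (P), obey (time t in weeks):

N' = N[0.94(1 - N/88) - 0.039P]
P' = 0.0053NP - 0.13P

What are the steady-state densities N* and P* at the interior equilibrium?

From dP/dt = 0 with P > 0: 0.0053N* = 0.13, so N* = 24.5.
Substitute into dN/dt = 0: 0.94(1 - 24.5/88) = 0.039P*.
The bracket is 0.721, giving P* = 0.678/0.039 = 17.4.

N* ≈ 24.5, P* ≈ 17.4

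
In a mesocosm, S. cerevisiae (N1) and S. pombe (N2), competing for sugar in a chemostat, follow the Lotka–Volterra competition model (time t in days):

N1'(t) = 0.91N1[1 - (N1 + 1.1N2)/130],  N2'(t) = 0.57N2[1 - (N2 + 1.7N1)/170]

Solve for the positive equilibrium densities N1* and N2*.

N1* ≈ 65.5, N2* ≈ 58.6

Setting both brackets to zero gives the nullclines N1 + 1.1N2 = 130 and 1.7N1 + N2 = 170.
Substituting N2 = 170 - 1.7N1 into the first: N1(1 - 1.1·1.7) = 130 - 1.1·170.
So N1* = -57/-0.87 = 65.5, and then N2* = 170 - 1.7·65.5 = 58.6.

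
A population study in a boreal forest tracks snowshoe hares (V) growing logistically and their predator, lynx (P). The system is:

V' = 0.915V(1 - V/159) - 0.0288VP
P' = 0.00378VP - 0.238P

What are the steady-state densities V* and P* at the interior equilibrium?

V* ≈ 63, P* ≈ 19.2

From dP/dt = 0 with P > 0: 0.00378V* = 0.238, so V* = 63.
Substitute into dV/dt = 0: 0.915(1 - 63/159) = 0.0288P*.
The bracket is 0.604, giving P* = 0.553/0.0288 = 19.2.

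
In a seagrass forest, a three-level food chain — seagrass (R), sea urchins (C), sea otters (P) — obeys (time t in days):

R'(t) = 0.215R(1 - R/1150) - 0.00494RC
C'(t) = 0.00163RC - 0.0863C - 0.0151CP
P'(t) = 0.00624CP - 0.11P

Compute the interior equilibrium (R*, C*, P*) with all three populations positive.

From dP/dt = 0: 0.00624C* = 0.11, so C* = 17.6.
From dR/dt = 0: 0.215(1 - R*/1150) = 0.00494·17.6, giving R* = 1150·(1 - 0.405) = 684.
From dC/dt = 0: 0.00163·684 - 0.0863 = 0.0151P*, so P* = 1.03/0.0151 = 68.1.

R* ≈ 684, C* ≈ 17.6, P* ≈ 68.1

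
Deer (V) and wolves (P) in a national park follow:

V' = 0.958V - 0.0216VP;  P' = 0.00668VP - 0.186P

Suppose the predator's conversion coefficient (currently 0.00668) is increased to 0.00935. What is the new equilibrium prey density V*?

V* ≈ 19.9

At the interior fixed point, setting dP/dt = 0 with P > 0 fixes V* = (predator death rate)/(VP coefficient) — independent of the other coefficients.
With the change, V* = 0.186/0.00935 = 19.9; it falls from 27.8.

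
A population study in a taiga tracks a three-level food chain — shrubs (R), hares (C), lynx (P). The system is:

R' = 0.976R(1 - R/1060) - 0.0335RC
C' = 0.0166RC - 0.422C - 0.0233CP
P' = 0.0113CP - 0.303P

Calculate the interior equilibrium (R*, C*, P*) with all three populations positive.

From dP/dt = 0: 0.0113C* = 0.303, so C* = 26.8.
From dR/dt = 0: 0.976(1 - R*/1060) = 0.0335·26.8, giving R* = 1060·(1 - 0.92) = 84.4.
From dC/dt = 0: 0.0166·84.4 - 0.422 = 0.0233P*, so P* = 0.979/0.0233 = 42.

R* ≈ 84.4, C* ≈ 26.8, P* ≈ 42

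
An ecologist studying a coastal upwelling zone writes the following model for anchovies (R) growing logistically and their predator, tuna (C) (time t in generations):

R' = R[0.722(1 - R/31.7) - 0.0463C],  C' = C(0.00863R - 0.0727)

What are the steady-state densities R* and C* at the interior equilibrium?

From dC/dt = 0 with C > 0: 0.00863R* = 0.0727, so R* = 8.42.
Substitute into dR/dt = 0: 0.722(1 - 8.42/31.7) = 0.0463C*.
The bracket is 0.734, giving C* = 0.53/0.0463 = 11.4.

R* ≈ 8.42, C* ≈ 11.4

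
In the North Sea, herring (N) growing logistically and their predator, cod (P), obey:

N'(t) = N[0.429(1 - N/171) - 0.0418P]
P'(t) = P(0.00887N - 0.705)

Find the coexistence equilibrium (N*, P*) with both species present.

From dP/dt = 0 with P > 0: 0.00887N* = 0.705, so N* = 79.5.
Substitute into dN/dt = 0: 0.429(1 - 79.5/171) = 0.0418P*.
The bracket is 0.535, giving P* = 0.23/0.0418 = 5.49.

N* ≈ 79.5, P* ≈ 5.49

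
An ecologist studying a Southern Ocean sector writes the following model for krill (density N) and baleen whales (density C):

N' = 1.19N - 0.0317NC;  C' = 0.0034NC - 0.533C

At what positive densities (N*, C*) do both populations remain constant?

Set dC/dt = 0 with C > 0: 0.0034N - 0.533 = 0, so N* = 0.533/0.0034 = 157.
Set dN/dt = 0 with N > 0: 1.19 - 0.0317C = 0, so C* = 1.19/0.0317 = 37.5.

N* ≈ 157, C* ≈ 37.5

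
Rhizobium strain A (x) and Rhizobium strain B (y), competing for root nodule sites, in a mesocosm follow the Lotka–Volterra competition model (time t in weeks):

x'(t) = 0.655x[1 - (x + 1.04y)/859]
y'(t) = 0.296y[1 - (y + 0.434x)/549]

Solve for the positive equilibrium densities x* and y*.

Setting both brackets to zero gives the nullclines x + 1.04y = 859 and 0.434x + y = 549.
Substituting y = 549 - 0.434x into the first: x(1 - 1.04·0.434) = 859 - 1.04·549.
So x* = 288/0.549 = 525, and then y* = 549 - 0.434·525 = 321.

x* ≈ 525, y* ≈ 321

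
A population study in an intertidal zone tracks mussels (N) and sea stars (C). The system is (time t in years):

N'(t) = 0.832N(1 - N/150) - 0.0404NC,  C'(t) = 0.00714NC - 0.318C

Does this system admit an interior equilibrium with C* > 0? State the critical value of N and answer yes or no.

The predator equation gives dC/dt > 0 only when N > 0.318/0.00714 = 44.5.
Without the predator, N → K = 150. Since 150 > 44.5, the predator can invade and persist.

Threshold N = 44.5; K > 44.5, so yes, the predator persists.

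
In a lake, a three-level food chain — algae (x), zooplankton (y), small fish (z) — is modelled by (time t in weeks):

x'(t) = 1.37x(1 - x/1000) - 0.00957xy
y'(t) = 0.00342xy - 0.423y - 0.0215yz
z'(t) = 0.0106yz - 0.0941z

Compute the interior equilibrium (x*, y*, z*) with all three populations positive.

From dz/dt = 0: 0.0106y* = 0.0941, so y* = 8.88.
From dx/dt = 0: 1.37(1 - x*/1000) = 0.00957·8.88, giving x* = 1000·(1 - 0.062) = 938.
From dy/dt = 0: 0.00342·938 - 0.423 = 0.0215z*, so z* = 2.78/0.0215 = 130.

x* ≈ 938, y* ≈ 8.88, z* ≈ 130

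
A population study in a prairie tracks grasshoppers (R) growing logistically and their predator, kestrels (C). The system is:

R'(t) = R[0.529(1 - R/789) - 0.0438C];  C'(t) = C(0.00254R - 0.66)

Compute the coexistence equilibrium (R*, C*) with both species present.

From dC/dt = 0 with C > 0: 0.00254R* = 0.66, so R* = 260.
Substitute into dR/dt = 0: 0.529(1 - 260/789) = 0.0438C*.
The bracket is 0.671, giving C* = 0.355/0.0438 = 8.1.

R* ≈ 260, C* ≈ 8.1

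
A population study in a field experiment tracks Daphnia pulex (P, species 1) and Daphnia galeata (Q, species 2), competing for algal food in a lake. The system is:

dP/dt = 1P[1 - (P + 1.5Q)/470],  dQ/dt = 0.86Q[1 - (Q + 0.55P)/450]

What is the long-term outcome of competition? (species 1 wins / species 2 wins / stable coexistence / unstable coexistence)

Compare the nullcline intercepts: K1/α12 = 470/1.5 = 313 < K2 = 450; K2/α21 = 450/0.55 = 818 > K1 = 470.
Since the inequalities point opposite ways, species 2 can invade but species 1 cannot.

species 2 excludes species 1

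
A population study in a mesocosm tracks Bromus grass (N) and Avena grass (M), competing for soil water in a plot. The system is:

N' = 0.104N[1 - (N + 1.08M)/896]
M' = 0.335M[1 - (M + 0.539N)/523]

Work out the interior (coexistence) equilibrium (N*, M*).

Setting both brackets to zero gives the nullclines N + 1.08M = 896 and 0.539N + M = 523.
Substituting M = 523 - 0.539N into the first: N(1 - 1.08·0.539) = 896 - 1.08·523.
So N* = 331/0.418 = 792, and then M* = 523 - 0.539·792 = 95.9.

N* ≈ 792, M* ≈ 95.9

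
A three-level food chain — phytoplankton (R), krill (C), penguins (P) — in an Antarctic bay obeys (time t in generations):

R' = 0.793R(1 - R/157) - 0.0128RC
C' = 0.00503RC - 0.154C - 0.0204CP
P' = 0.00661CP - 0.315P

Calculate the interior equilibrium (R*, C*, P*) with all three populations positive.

From dP/dt = 0: 0.00661C* = 0.315, so C* = 47.7.
From dR/dt = 0: 0.793(1 - R*/157) = 0.0128·47.7, giving R* = 157·(1 - 0.769) = 36.2.
From dC/dt = 0: 0.00503·36.2 - 0.154 = 0.0204P*, so P* = 0.0283/0.0204 = 1.39.

R* ≈ 36.2, C* ≈ 47.7, P* ≈ 1.39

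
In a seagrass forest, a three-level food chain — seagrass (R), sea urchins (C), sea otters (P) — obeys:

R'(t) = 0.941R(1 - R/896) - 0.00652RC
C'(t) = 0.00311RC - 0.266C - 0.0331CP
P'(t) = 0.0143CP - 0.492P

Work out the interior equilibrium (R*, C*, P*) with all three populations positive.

R* ≈ 682, C* ≈ 34.4, P* ≈ 56.1

From dP/dt = 0: 0.0143C* = 0.492, so C* = 34.4.
From dR/dt = 0: 0.941(1 - R*/896) = 0.00652·34.4, giving R* = 896·(1 - 0.238) = 682.
From dC/dt = 0: 0.00311·682 - 0.266 = 0.0331P*, so P* = 1.86/0.0331 = 56.1.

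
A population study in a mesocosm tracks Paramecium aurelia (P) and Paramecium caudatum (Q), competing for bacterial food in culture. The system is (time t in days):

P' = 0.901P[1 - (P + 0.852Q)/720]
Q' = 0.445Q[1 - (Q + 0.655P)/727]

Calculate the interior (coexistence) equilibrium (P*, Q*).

Setting both brackets to zero gives the nullclines P + 0.852Q = 720 and 0.655P + Q = 727.
Substituting Q = 727 - 0.655P into the first: P(1 - 0.852·0.655) = 720 - 0.852·727.
So P* = 101/0.442 = 228, and then Q* = 727 - 0.655·228 = 578.

P* ≈ 228, Q* ≈ 578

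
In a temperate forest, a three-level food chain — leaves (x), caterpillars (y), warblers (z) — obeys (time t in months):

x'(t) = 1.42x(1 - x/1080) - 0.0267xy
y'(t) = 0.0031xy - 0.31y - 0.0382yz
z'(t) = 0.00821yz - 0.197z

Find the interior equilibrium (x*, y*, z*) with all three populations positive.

From dz/dt = 0: 0.00821y* = 0.197, so y* = 24.
From dx/dt = 0: 1.42(1 - x*/1080) = 0.0267·24, giving x* = 1080·(1 - 0.451) = 593.
From dy/dt = 0: 0.0031·593 - 0.31 = 0.0382z*, so z* = 1.53/0.0382 = 40.

x* ≈ 593, y* ≈ 24, z* ≈ 40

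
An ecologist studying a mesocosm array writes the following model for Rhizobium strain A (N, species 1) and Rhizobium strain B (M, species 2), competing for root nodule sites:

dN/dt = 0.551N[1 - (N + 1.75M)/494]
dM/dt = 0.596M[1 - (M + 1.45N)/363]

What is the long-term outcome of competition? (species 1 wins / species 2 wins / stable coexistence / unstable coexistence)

Compare the nullcline intercepts: K1/α12 = 494/1.75 = 282 < K2 = 363; K2/α21 = 363/1.45 = 250 < K1 = 494.
Since both are reversed, neither can invade when rare; the interior point is a saddle.

unstable coexistence (outcome depends on initial conditions)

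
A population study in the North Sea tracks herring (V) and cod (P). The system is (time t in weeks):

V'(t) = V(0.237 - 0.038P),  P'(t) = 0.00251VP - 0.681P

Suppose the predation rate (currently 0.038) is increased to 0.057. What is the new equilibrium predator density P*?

At the interior fixed point, setting dV/dt = 0 with V > 0 fixes P* = (prey growth rate)/(VP coefficient) — independent of the other coefficients.
With the change, P* = 0.237/0.057 = 4.16; it falls from 6.24.

P* ≈ 4.16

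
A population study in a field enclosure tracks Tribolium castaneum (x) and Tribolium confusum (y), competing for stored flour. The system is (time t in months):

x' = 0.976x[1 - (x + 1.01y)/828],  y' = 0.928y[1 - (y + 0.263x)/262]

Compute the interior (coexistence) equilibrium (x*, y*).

Setting both brackets to zero gives the nullclines x + 1.01y = 828 and 0.263x + y = 262.
Substituting y = 262 - 0.263x into the first: x(1 - 1.01·0.263) = 828 - 1.01·262.
So x* = 563/0.734 = 767, and then y* = 262 - 0.263·767 = 60.2.

x* ≈ 767, y* ≈ 60.2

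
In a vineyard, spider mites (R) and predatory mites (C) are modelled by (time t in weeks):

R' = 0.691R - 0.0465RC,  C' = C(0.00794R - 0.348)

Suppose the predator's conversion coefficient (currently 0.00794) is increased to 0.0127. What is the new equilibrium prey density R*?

R* ≈ 27.4

At the interior fixed point, setting dC/dt = 0 with C > 0 fixes R* = (predator death rate)/(RC coefficient) — independent of the other coefficients.
With the change, R* = 0.348/0.0127 = 27.4; it falls from 43.8.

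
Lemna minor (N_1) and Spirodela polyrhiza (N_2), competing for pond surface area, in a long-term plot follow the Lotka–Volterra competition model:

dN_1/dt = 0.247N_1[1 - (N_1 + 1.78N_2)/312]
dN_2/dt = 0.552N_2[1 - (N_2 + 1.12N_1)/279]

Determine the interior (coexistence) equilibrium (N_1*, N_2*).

N_1* ≈ 186, N_2* ≈ 70.9

Setting both brackets to zero gives the nullclines N_1 + 1.78N_2 = 312 and 1.12N_1 + N_2 = 279.
Substituting N_2 = 279 - 1.12N_1 into the first: N_1(1 - 1.78·1.12) = 312 - 1.78·279.
So N_1* = -185/-0.994 = 186, and then N_2* = 279 - 1.12·186 = 70.9.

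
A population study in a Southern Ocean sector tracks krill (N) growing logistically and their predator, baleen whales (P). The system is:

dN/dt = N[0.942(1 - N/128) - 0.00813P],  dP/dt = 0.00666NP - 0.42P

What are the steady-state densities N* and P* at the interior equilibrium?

N* ≈ 63.1, P* ≈ 58.8

From dP/dt = 0 with P > 0: 0.00666N* = 0.42, so N* = 63.1.
Substitute into dN/dt = 0: 0.942(1 - 63.1/128) = 0.00813P*.
The bracket is 0.507, giving P* = 0.478/0.00813 = 58.8.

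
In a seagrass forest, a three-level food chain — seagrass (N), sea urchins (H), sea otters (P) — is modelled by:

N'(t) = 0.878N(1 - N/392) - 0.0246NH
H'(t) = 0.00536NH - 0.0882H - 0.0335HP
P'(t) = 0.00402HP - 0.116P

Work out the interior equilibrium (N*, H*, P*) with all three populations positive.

From dP/dt = 0: 0.00402H* = 0.116, so H* = 28.9.
From dN/dt = 0: 0.878(1 - N*/392) = 0.0246·28.9, giving N* = 392·(1 - 0.808) = 75.1.
From dH/dt = 0: 0.00536·75.1 - 0.0882 = 0.0335P*, so P* = 0.314/0.0335 = 9.38.

N* ≈ 75.1, H* ≈ 28.9, P* ≈ 9.38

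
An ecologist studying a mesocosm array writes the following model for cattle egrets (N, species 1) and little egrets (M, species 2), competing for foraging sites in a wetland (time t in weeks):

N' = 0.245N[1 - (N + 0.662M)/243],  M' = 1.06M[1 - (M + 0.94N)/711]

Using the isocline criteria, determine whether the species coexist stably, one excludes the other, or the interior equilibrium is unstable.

species 2 excludes species 1

Compare the nullcline intercepts: K1/α12 = 243/0.662 = 367 < K2 = 711; K2/α21 = 711/0.94 = 756 > K1 = 243.
Since the inequalities point opposite ways, species 2 can invade but species 1 cannot.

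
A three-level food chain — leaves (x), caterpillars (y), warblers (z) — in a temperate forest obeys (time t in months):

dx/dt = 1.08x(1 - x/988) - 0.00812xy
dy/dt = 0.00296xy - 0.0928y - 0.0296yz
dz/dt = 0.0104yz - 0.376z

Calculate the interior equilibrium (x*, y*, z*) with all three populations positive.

x* ≈ 719, y* ≈ 36.2, z* ≈ 68.8

From dz/dt = 0: 0.0104y* = 0.376, so y* = 36.2.
From dx/dt = 0: 1.08(1 - x*/988) = 0.00812·36.2, giving x* = 988·(1 - 0.272) = 719.
From dy/dt = 0: 0.00296·719 - 0.0928 = 0.0296z*, so z* = 2.04/0.0296 = 68.8.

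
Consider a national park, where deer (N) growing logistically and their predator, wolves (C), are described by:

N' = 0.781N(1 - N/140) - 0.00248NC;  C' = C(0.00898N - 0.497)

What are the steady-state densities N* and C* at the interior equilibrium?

N* ≈ 55.3, C* ≈ 190

From dC/dt = 0 with C > 0: 0.00898N* = 0.497, so N* = 55.3.
Substitute into dN/dt = 0: 0.781(1 - 55.3/140) = 0.00248C*.
The bracket is 0.605, giving C* = 0.472/0.00248 = 190.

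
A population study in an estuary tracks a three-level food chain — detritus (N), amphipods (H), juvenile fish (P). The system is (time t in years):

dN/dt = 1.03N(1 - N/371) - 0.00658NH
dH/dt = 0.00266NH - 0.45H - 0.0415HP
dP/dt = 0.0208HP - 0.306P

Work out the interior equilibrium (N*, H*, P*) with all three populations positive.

N* ≈ 336, H* ≈ 14.7, P* ≈ 10.7

From dP/dt = 0: 0.0208H* = 0.306, so H* = 14.7.
From dN/dt = 0: 1.03(1 - N*/371) = 0.00658·14.7, giving N* = 371·(1 - 0.094) = 336.
From dH/dt = 0: 0.00266·336 - 0.45 = 0.0415P*, so P* = 0.444/0.0415 = 10.7.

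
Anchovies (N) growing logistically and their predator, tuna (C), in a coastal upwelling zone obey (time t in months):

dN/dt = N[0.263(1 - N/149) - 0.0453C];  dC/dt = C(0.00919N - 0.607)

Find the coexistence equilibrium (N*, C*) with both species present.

N* ≈ 66.1, C* ≈ 3.23

From dC/dt = 0 with C > 0: 0.00919N* = 0.607, so N* = 66.1.
Substitute into dN/dt = 0: 0.263(1 - 66.1/149) = 0.0453C*.
The bracket is 0.557, giving C* = 0.146/0.0453 = 3.23.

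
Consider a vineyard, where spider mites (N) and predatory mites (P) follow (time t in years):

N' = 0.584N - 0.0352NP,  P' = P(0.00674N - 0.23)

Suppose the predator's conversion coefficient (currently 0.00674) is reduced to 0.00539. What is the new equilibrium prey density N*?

N* ≈ 42.7

At the interior fixed point, setting dP/dt = 0 with P > 0 fixes N* = (predator death rate)/(NP coefficient) — independent of the other coefficients.
With the change, N* = 0.23/0.00539 = 42.7; it rises from 34.1.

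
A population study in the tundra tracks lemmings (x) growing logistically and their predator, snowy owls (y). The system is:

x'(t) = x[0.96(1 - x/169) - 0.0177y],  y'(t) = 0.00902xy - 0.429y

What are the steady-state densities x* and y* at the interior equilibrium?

From dy/dt = 0 with y > 0: 0.00902x* = 0.429, so x* = 47.6.
Substitute into dx/dt = 0: 0.96(1 - 47.6/169) = 0.0177y*.
The bracket is 0.719, giving y* = 0.69/0.0177 = 39.

x* ≈ 47.6, y* ≈ 39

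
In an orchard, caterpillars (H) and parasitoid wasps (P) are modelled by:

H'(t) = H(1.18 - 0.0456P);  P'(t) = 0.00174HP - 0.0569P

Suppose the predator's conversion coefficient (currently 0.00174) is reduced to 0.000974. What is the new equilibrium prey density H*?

At the interior fixed point, setting dP/dt = 0 with P > 0 fixes H* = (predator death rate)/(HP coefficient) — independent of the other coefficients.
With the change, H* = 0.0569/0.000974 = 58.4; it rises from 32.7.

H* ≈ 58.4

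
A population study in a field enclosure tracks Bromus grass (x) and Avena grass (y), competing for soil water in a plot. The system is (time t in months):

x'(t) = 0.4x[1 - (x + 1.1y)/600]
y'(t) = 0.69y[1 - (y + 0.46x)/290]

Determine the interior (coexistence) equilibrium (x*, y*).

Setting both brackets to zero gives the nullclines x + 1.1y = 600 and 0.46x + y = 290.
Substituting y = 290 - 0.46x into the first: x(1 - 1.1·0.46) = 600 - 1.1·290.
So x* = 281/0.494 = 569, and then y* = 290 - 0.46·569 = 28.3.

x* ≈ 569, y* ≈ 28.3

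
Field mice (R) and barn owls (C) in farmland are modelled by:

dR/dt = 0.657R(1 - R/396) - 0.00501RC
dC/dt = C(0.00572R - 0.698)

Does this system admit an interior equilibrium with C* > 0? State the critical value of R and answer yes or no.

Threshold R = 122; K > 122, so yes, the predator persists.

The predator equation gives dC/dt > 0 only when R > 0.698/0.00572 = 122.
Without the predator, R → K = 396. Since 396 > 122, the predator can invade and persist.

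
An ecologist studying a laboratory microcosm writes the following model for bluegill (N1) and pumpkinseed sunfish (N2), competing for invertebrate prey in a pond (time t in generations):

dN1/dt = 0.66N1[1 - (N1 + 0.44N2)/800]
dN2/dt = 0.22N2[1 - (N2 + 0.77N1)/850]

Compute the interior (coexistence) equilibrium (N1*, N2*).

Setting both brackets to zero gives the nullclines N1 + 0.44N2 = 800 and 0.77N1 + N2 = 850.
Substituting N2 = 850 - 0.77N1 into the first: N1(1 - 0.44·0.77) = 800 - 0.44·850.
So N1* = 426/0.661 = 644, and then N2* = 850 - 0.77·644 = 354.

N1* ≈ 644, N2* ≈ 354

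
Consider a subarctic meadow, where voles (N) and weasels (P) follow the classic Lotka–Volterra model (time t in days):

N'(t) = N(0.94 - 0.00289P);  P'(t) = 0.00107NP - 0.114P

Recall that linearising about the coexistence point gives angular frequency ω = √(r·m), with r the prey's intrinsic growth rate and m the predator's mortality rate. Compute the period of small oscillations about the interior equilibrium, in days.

T ≈ 19.2 days

Here r = 0.94 and m = 0.114, so r·m = 0.107.
ω = √0.107 = 0.327 per day, hence T = 2π/ω ≈ 19.2 days.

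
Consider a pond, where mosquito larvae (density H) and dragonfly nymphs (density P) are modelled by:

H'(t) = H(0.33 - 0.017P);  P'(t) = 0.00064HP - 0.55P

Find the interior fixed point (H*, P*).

H* ≈ 859, P* ≈ 19.4

Set dP/dt = 0 with P > 0: 0.00064H - 0.55 = 0, so H* = 0.55/0.00064 = 859.
Set dH/dt = 0 with H > 0: 0.33 - 0.017P = 0, so P* = 0.33/0.017 = 19.4.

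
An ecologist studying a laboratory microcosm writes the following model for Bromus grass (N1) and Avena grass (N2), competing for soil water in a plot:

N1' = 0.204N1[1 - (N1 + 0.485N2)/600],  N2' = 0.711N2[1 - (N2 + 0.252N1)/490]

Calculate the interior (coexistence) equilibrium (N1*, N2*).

Setting both brackets to zero gives the nullclines N1 + 0.485N2 = 600 and 0.252N1 + N2 = 490.
Substituting N2 = 490 - 0.252N1 into the first: N1(1 - 0.485·0.252) = 600 - 0.485·490.
So N1* = 362/0.878 = 413, and then N2* = 490 - 0.252·413 = 386.

N1* ≈ 413, N2* ≈ 386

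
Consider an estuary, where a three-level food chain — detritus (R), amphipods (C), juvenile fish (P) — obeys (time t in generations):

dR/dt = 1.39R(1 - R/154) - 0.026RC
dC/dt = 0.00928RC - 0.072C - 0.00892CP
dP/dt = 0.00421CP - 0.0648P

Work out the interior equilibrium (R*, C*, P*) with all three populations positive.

R* ≈ 110, C* ≈ 15.4, P* ≈ 106

From dP/dt = 0: 0.00421C* = 0.0648, so C* = 15.4.
From dR/dt = 0: 1.39(1 - R*/154) = 0.026·15.4, giving R* = 154·(1 - 0.288) = 110.
From dC/dt = 0: 0.00928·110 - 0.072 = 0.00892P*, so P* = 0.946/0.00892 = 106.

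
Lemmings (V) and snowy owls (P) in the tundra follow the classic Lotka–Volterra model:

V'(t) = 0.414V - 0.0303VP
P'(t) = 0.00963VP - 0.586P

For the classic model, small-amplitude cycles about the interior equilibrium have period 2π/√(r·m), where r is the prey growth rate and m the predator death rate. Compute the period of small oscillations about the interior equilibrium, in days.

T ≈ 12.8 days

Here r = 0.414 and m = 0.586, so r·m = 0.243.
ω = √0.243 = 0.493 per day, hence T = 2π/ω ≈ 12.8 days.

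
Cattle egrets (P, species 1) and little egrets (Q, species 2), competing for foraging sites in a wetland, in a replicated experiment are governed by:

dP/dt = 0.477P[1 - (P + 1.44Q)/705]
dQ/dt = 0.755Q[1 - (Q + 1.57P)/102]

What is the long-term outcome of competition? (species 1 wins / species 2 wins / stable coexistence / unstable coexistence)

Compare the nullcline intercepts: K1/α12 = 705/1.44 = 490 > K2 = 102; K2/α21 = 102/1.57 = 65 < K1 = 705.
Since the inequalities point opposite ways, species 1 can invade but species 2 cannot.

species 1 excludes species 2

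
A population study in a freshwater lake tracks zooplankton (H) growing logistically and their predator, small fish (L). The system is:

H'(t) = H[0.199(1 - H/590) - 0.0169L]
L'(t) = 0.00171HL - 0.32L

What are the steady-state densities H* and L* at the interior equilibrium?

From dL/dt = 0 with L > 0: 0.00171H* = 0.32, so H* = 187.
Substitute into dH/dt = 0: 0.199(1 - 187/590) = 0.0169L*.
The bracket is 0.683, giving L* = 0.136/0.0169 = 8.04.

H* ≈ 187, L* ≈ 8.04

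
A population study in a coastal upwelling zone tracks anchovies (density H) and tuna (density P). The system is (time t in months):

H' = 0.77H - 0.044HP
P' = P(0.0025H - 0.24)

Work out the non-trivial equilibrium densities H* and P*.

Set dP/dt = 0 with P > 0: 0.0025H - 0.24 = 0, so H* = 0.24/0.0025 = 96.
Set dH/dt = 0 with H > 0: 0.77 - 0.044P = 0, so P* = 0.77/0.044 = 17.5.

H* ≈ 96, P* ≈ 17.5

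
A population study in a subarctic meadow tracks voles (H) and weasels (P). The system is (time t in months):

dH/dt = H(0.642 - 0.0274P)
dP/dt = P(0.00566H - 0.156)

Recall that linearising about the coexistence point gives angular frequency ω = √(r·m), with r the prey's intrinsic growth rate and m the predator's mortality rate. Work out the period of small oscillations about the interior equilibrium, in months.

Here r = 0.642 and m = 0.156, so r·m = 0.1.
ω = √0.1 = 0.316 per month, hence T = 2π/ω ≈ 19.9 months.

T ≈ 19.9 months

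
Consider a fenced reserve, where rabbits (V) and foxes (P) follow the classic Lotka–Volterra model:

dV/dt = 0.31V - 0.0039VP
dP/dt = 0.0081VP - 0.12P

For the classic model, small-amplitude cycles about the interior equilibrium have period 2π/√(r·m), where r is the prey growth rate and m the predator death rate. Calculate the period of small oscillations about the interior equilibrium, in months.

Here r = 0.31 and m = 0.12, so r·m = 0.0372.
ω = √0.0372 = 0.193 per month, hence T = 2π/ω ≈ 32.6 months.

T ≈ 32.6 months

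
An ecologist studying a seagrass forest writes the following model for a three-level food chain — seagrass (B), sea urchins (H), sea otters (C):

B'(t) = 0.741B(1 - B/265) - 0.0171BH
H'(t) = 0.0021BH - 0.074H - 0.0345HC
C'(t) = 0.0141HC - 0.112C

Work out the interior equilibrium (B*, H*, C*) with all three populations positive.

From dC/dt = 0: 0.0141H* = 0.112, so H* = 7.94.
From dB/dt = 0: 0.741(1 - B*/265) = 0.0171·7.94, giving B* = 265·(1 - 0.183) = 216.
From dH/dt = 0: 0.0021·216 - 0.074 = 0.0345C*, so C* = 0.38/0.0345 = 11.

B* ≈ 216, H* ≈ 7.94, C* ≈ 11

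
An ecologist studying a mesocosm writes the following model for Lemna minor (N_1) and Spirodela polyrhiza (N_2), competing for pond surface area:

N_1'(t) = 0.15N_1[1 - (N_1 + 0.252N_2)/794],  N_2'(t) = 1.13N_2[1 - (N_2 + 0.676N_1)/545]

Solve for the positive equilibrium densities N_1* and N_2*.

Setting both brackets to zero gives the nullclines N_1 + 0.252N_2 = 794 and 0.676N_1 + N_2 = 545.
Substituting N_2 = 545 - 0.676N_1 into the first: N_1(1 - 0.252·0.676) = 794 - 0.252·545.
So N_1* = 657/0.83 = 791, and then N_2* = 545 - 0.676·791 = 9.95.

N_1* ≈ 791, N_2* ≈ 9.95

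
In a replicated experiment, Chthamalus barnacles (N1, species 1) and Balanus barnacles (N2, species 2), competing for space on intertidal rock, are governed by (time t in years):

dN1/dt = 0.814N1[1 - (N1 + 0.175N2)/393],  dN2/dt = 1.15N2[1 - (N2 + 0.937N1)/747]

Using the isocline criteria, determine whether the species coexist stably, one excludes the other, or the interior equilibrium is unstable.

stable coexistence

Compare the nullcline intercepts: K1/α12 = 393/0.175 = 2250 > K2 = 747; K2/α21 = 747/0.937 = 797 > K1 = 393.
Since both inequalities hold, each species can invade when rare, so the interior equilibrium is stable.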